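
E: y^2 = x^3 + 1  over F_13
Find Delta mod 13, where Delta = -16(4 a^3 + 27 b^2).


4 a^3 + 27 b^2 = 4*0^3 + 27*1^2 = 0 + 27 = 27
Delta = -16 * (27) = -432
Delta mod 13 = 10

Delta = 10 (mod 13)


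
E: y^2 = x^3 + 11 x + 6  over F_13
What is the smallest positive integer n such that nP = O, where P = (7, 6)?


Compute successive multiples of P until we hit O:
  1P = (7, 6)
  2P = (3, 12)
  3P = (2, 6)
  4P = (4, 7)
  5P = (5, 2)
  6P = (5, 11)
  7P = (4, 6)
  8P = (2, 7)
  ... (continuing to 11P)
  11P = O

ord(P) = 11


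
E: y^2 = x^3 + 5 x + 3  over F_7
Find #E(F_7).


For each x in F_7, count y with y^2 = x^3 + 5 x + 3 mod 7:
  x = 1: RHS = 2, y in [3, 4]  -> 2 point(s)
  x = 2: RHS = 0, y in [0]  -> 1 point(s)
  x = 6: RHS = 4, y in [2, 5]  -> 2 point(s)
Affine points: 5. Add the point at infinity: total = 6.

#E(F_7) = 6


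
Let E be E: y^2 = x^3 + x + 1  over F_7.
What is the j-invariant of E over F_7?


Delta = -16(4 a^3 + 27 b^2) mod 7 = 1
-1728 * (4 a)^3 = -1728 * (4*1)^3 mod 7 = 1
j = 1 * 1^(-1) mod 7 = 1

j = 1 (mod 7)


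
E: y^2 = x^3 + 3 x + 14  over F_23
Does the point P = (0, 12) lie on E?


Check whether y^2 = x^3 + 3 x + 14 (mod 23) for (x, y) = (0, 12).
LHS: y^2 = 12^2 mod 23 = 6
RHS: x^3 + 3 x + 14 = 0^3 + 3*0 + 14 mod 23 = 14
LHS != RHS

No, not on the curve


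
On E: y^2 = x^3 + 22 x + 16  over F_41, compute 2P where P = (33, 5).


Doubling: s = (3 x1^2 + a) / (2 y1)
s = (3*33^2 + 22) / (2*5) mod 41 = 5
x3 = s^2 - 2 x1 mod 41 = 5^2 - 2*33 = 0
y3 = s (x1 - x3) - y1 mod 41 = 5 * (33 - 0) - 5 = 37

2P = (0, 37)


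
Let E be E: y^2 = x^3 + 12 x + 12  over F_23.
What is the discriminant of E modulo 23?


4 a^3 + 27 b^2 = 4*12^3 + 27*12^2 = 6912 + 3888 = 10800
Delta = -16 * (10800) = -172800
Delta mod 23 = 22

Delta = 22 (mod 23)


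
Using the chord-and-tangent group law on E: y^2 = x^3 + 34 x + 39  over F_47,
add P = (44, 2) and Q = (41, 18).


P != Q, so use the chord formula.
s = (y2 - y1) / (x2 - x1) = (16) / (44) mod 47 = 26
x3 = s^2 - x1 - x2 mod 47 = 26^2 - 44 - 41 = 27
y3 = s (x1 - x3) - y1 mod 47 = 26 * (44 - 27) - 2 = 17

P + Q = (27, 17)


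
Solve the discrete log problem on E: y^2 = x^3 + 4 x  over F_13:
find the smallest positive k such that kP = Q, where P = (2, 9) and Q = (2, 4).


Enumerate multiples of P until we hit Q = (2, 4):
  1P = (2, 9)
  2P = (0, 0)
  3P = (2, 4)
Match found at i = 3.

k = 3


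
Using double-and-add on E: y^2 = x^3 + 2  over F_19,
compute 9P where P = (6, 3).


k = 9 = 1001_2 (binary, LSB first: 1001)
Double-and-add from P = (6, 3):
  bit 0 = 1: acc = O + (6, 3) = (6, 3)
  bit 1 = 0: acc unchanged = (6, 3)
  bit 2 = 0: acc unchanged = (6, 3)
  bit 3 = 1: acc = (6, 3) + (18, 1) = (4, 3)

9P = (4, 3)


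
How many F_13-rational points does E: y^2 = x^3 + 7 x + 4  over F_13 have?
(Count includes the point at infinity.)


For each x in F_13, count y with y^2 = x^3 + 7 x + 4 mod 13:
  x = 0: RHS = 4, y in [2, 11]  -> 2 point(s)
  x = 1: RHS = 12, y in [5, 8]  -> 2 point(s)
  x = 2: RHS = 0, y in [0]  -> 1 point(s)
  x = 3: RHS = 0, y in [0]  -> 1 point(s)
  x = 8: RHS = 0, y in [0]  -> 1 point(s)
  x = 9: RHS = 3, y in [4, 9]  -> 2 point(s)
  x = 12: RHS = 9, y in [3, 10]  -> 2 point(s)
Affine points: 11. Add the point at infinity: total = 12.

#E(F_13) = 12


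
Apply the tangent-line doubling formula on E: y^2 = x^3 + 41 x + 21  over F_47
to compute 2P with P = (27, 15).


Doubling: s = (3 x1^2 + a) / (2 y1)
s = (3*27^2 + 41) / (2*15) mod 47 = 21
x3 = s^2 - 2 x1 mod 47 = 21^2 - 2*27 = 11
y3 = s (x1 - x3) - y1 mod 47 = 21 * (27 - 11) - 15 = 39

2P = (11, 39)


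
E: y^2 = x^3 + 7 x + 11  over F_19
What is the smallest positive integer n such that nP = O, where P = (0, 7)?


Compute successive multiples of P until we hit O:
  1P = (0, 7)
  2P = (5, 0)
  3P = (0, 12)
  4P = O

ord(P) = 4


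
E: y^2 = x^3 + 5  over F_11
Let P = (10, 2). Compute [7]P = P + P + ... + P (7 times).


k = 7 = 111_2 (binary, LSB first: 111)
Double-and-add from P = (10, 2):
  bit 0 = 1: acc = O + (10, 2) = (10, 2)
  bit 1 = 1: acc = (10, 2) + (6, 1) = (4, 5)
  bit 2 = 1: acc = (4, 5) + (0, 4) = (5, 3)

7P = (5, 3)


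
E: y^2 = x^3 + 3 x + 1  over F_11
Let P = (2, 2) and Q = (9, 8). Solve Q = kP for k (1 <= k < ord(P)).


Enumerate multiples of P until we hit Q = (9, 8):
  1P = (2, 2)
  2P = (8, 3)
  3P = (5, 3)
  4P = (9, 3)
  5P = (9, 8)
Match found at i = 5.

k = 5


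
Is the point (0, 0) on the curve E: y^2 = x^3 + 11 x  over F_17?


Check whether y^2 = x^3 + 11 x + 0 (mod 17) for (x, y) = (0, 0).
LHS: y^2 = 0^2 mod 17 = 0
RHS: x^3 + 11 x + 0 = 0^3 + 11*0 + 0 mod 17 = 0
LHS = RHS

Yes, on the curve


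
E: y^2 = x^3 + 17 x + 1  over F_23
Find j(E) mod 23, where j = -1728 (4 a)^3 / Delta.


Delta = -16(4 a^3 + 27 b^2) mod 23 = 6
-1728 * (4 a)^3 = -1728 * (4*17)^3 mod 23 = 3
j = 3 * 6^(-1) mod 23 = 12

j = 12 (mod 23)


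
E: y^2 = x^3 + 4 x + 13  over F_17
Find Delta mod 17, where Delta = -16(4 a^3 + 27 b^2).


4 a^3 + 27 b^2 = 4*4^3 + 27*13^2 = 256 + 4563 = 4819
Delta = -16 * (4819) = -77104
Delta mod 17 = 8

Delta = 8 (mod 17)


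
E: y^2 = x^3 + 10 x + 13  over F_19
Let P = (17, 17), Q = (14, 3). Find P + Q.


P != Q, so use the chord formula.
s = (y2 - y1) / (x2 - x1) = (5) / (16) mod 19 = 11
x3 = s^2 - x1 - x2 mod 19 = 11^2 - 17 - 14 = 14
y3 = s (x1 - x3) - y1 mod 19 = 11 * (17 - 14) - 17 = 16

P + Q = (14, 16)


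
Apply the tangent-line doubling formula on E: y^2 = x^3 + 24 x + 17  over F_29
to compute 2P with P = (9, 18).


Doubling: s = (3 x1^2 + a) / (2 y1)
s = (3*9^2 + 24) / (2*18) mod 29 = 5
x3 = s^2 - 2 x1 mod 29 = 5^2 - 2*9 = 7
y3 = s (x1 - x3) - y1 mod 29 = 5 * (9 - 7) - 18 = 21

2P = (7, 21)


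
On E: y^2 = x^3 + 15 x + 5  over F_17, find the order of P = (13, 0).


Compute successive multiples of P until we hit O:
  1P = (13, 0)
  2P = O

ord(P) = 2


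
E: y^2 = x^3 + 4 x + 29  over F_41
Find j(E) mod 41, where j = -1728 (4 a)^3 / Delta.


Delta = -16(4 a^3 + 27 b^2) mod 41 = 34
-1728 * (4 a)^3 = -1728 * (4*4)^3 mod 41 = 24
j = 24 * 34^(-1) mod 41 = 20

j = 20 (mod 41)


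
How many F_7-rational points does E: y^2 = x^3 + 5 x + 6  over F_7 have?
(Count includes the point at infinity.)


For each x in F_7, count y with y^2 = x^3 + 5 x + 6 mod 7:
  x = 5: RHS = 2, y in [3, 4]  -> 2 point(s)
  x = 6: RHS = 0, y in [0]  -> 1 point(s)
Affine points: 3. Add the point at infinity: total = 4.

#E(F_7) = 4


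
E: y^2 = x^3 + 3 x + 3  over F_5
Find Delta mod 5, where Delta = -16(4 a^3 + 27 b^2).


4 a^3 + 27 b^2 = 4*3^3 + 27*3^2 = 108 + 243 = 351
Delta = -16 * (351) = -5616
Delta mod 5 = 4

Delta = 4 (mod 5)


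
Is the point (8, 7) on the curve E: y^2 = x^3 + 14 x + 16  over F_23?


Check whether y^2 = x^3 + 14 x + 16 (mod 23) for (x, y) = (8, 7).
LHS: y^2 = 7^2 mod 23 = 3
RHS: x^3 + 14 x + 16 = 8^3 + 14*8 + 16 mod 23 = 19
LHS != RHS

No, not on the curve


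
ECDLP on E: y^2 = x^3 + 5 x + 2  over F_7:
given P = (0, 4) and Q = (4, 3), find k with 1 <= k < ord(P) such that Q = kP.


Enumerate multiples of P until we hit Q = (4, 3):
  1P = (0, 4)
  2P = (4, 4)
  3P = (3, 3)
  4P = (1, 1)
  5P = (1, 6)
  6P = (3, 4)
  7P = (4, 3)
Match found at i = 7.

k = 7


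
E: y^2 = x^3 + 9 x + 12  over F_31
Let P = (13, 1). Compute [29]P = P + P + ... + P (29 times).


k = 29 = 11101_2 (binary, LSB first: 10111)
Double-and-add from P = (13, 1):
  bit 0 = 1: acc = O + (13, 1) = (13, 1)
  bit 1 = 0: acc unchanged = (13, 1)
  bit 2 = 1: acc = (13, 1) + (26, 20) = (20, 15)
  bit 3 = 1: acc = (20, 15) + (11, 27) = (19, 25)
  bit 4 = 1: acc = (19, 25) + (9, 4) = (4, 22)

29P = (4, 22)


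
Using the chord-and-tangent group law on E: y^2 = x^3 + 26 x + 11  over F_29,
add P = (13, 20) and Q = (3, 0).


P != Q, so use the chord formula.
s = (y2 - y1) / (x2 - x1) = (9) / (19) mod 29 = 2
x3 = s^2 - x1 - x2 mod 29 = 2^2 - 13 - 3 = 17
y3 = s (x1 - x3) - y1 mod 29 = 2 * (13 - 17) - 20 = 1

P + Q = (17, 1)


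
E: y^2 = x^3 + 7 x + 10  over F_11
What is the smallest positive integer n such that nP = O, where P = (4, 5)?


Compute successive multiples of P until we hit O:
  1P = (4, 5)
  2P = (3, 6)
  3P = (5, 7)
  4P = (6, 2)
  5P = (6, 9)
  6P = (5, 4)
  7P = (3, 5)
  8P = (4, 6)
  ... (continuing to 9P)
  9P = O

ord(P) = 9


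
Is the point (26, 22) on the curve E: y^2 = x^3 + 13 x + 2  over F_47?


Check whether y^2 = x^3 + 13 x + 2 (mod 47) for (x, y) = (26, 22).
LHS: y^2 = 22^2 mod 47 = 14
RHS: x^3 + 13 x + 2 = 26^3 + 13*26 + 2 mod 47 = 9
LHS != RHS

No, not on the curve


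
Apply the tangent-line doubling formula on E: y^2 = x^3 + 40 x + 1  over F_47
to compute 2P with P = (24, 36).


Doubling: s = (3 x1^2 + a) / (2 y1)
s = (3*24^2 + 40) / (2*36) mod 47 = 35
x3 = s^2 - 2 x1 mod 47 = 35^2 - 2*24 = 2
y3 = s (x1 - x3) - y1 mod 47 = 35 * (24 - 2) - 36 = 29

2P = (2, 29)


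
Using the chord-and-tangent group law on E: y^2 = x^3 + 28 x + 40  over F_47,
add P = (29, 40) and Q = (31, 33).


P != Q, so use the chord formula.
s = (y2 - y1) / (x2 - x1) = (40) / (2) mod 47 = 20
x3 = s^2 - x1 - x2 mod 47 = 20^2 - 29 - 31 = 11
y3 = s (x1 - x3) - y1 mod 47 = 20 * (29 - 11) - 40 = 38

P + Q = (11, 38)


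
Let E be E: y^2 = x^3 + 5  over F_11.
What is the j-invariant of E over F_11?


Delta = -16(4 a^3 + 27 b^2) mod 11 = 2
-1728 * (4 a)^3 = -1728 * (4*0)^3 mod 11 = 0
j = 0 * 2^(-1) mod 11 = 0

j = 0 (mod 11)


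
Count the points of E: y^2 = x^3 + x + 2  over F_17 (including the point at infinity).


For each x in F_17, count y with y^2 = x^3 + 1 x + 2 mod 17:
  x = 0: RHS = 2, y in [6, 11]  -> 2 point(s)
  x = 1: RHS = 4, y in [2, 15]  -> 2 point(s)
  x = 3: RHS = 15, y in [7, 10]  -> 2 point(s)
  x = 4: RHS = 2, y in [6, 11]  -> 2 point(s)
  x = 5: RHS = 13, y in [8, 9]  -> 2 point(s)
  x = 9: RHS = 9, y in [3, 14]  -> 2 point(s)
  x = 10: RHS = 9, y in [3, 14]  -> 2 point(s)
  x = 11: RHS = 1, y in [1, 16]  -> 2 point(s)
  x = 12: RHS = 8, y in [5, 12]  -> 2 point(s)
  x = 13: RHS = 2, y in [6, 11]  -> 2 point(s)
  x = 15: RHS = 9, y in [3, 14]  -> 2 point(s)
  x = 16: RHS = 0, y in [0]  -> 1 point(s)
Affine points: 23. Add the point at infinity: total = 24.

#E(F_17) = 24


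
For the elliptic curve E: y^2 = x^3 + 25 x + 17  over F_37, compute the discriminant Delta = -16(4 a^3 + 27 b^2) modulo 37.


4 a^3 + 27 b^2 = 4*25^3 + 27*17^2 = 62500 + 7803 = 70303
Delta = -16 * (70303) = -1124848
Delta mod 37 = 26

Delta = 26 (mod 37)


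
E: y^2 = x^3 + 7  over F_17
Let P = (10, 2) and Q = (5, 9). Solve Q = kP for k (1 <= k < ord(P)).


Enumerate multiples of P until we hit Q = (5, 9):
  1P = (10, 2)
  2P = (12, 1)
  3P = (8, 14)
  4P = (1, 12)
  5P = (15, 13)
  6P = (5, 9)
Match found at i = 6.

k = 6


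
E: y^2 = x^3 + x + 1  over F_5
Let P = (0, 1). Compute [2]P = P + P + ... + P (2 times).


k = 2 = 10_2 (binary, LSB first: 01)
Double-and-add from P = (0, 1):
  bit 0 = 0: acc unchanged = O
  bit 1 = 1: acc = O + (4, 2) = (4, 2)

2P = (4, 2)


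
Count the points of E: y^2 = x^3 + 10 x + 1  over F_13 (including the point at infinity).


For each x in F_13, count y with y^2 = x^3 + 10 x + 1 mod 13:
  x = 0: RHS = 1, y in [1, 12]  -> 2 point(s)
  x = 1: RHS = 12, y in [5, 8]  -> 2 point(s)
  x = 2: RHS = 3, y in [4, 9]  -> 2 point(s)
  x = 4: RHS = 1, y in [1, 12]  -> 2 point(s)
  x = 6: RHS = 4, y in [2, 11]  -> 2 point(s)
  x = 9: RHS = 1, y in [1, 12]  -> 2 point(s)
  x = 10: RHS = 9, y in [3, 10]  -> 2 point(s)
  x = 11: RHS = 12, y in [5, 8]  -> 2 point(s)
  x = 12: RHS = 3, y in [4, 9]  -> 2 point(s)
Affine points: 18. Add the point at infinity: total = 19.

#E(F_13) = 19


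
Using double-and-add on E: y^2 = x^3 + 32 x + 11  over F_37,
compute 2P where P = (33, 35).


k = 2 = 10_2 (binary, LSB first: 01)
Double-and-add from P = (33, 35):
  bit 0 = 0: acc unchanged = O
  bit 1 = 1: acc = O + (1, 28) = (1, 28)

2P = (1, 28)


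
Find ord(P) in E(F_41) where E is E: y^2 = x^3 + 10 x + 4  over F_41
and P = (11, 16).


Compute successive multiples of P until we hit O:
  1P = (11, 16)
  2P = (3, 26)
  3P = (26, 13)
  4P = (27, 20)
  5P = (21, 2)
  6P = (29, 1)
  7P = (37, 33)
  8P = (30, 11)
  ... (continuing to 35P)
  35P = O

ord(P) = 35


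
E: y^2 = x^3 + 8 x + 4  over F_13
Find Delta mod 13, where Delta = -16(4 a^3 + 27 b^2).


4 a^3 + 27 b^2 = 4*8^3 + 27*4^2 = 2048 + 432 = 2480
Delta = -16 * (2480) = -39680
Delta mod 13 = 9

Delta = 9 (mod 13)


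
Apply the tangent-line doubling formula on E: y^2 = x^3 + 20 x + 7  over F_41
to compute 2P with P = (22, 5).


Doubling: s = (3 x1^2 + a) / (2 y1)
s = (3*22^2 + 20) / (2*5) mod 41 = 16
x3 = s^2 - 2 x1 mod 41 = 16^2 - 2*22 = 7
y3 = s (x1 - x3) - y1 mod 41 = 16 * (22 - 7) - 5 = 30

2P = (7, 30)


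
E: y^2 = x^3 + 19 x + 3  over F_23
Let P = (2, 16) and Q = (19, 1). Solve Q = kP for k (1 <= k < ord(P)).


Enumerate multiples of P until we hit Q = (19, 1):
  1P = (2, 16)
  2P = (9, 11)
  3P = (5, 19)
  4P = (17, 15)
  5P = (13, 20)
  6P = (3, 15)
  7P = (19, 1)
Match found at i = 7.

k = 7


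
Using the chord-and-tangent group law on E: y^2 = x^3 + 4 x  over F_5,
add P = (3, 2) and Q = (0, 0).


P != Q, so use the chord formula.
s = (y2 - y1) / (x2 - x1) = (3) / (2) mod 5 = 4
x3 = s^2 - x1 - x2 mod 5 = 4^2 - 3 - 0 = 3
y3 = s (x1 - x3) - y1 mod 5 = 4 * (3 - 3) - 2 = 3

P + Q = (3, 3)


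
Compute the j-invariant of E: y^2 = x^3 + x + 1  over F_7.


Delta = -16(4 a^3 + 27 b^2) mod 7 = 1
-1728 * (4 a)^3 = -1728 * (4*1)^3 mod 7 = 1
j = 1 * 1^(-1) mod 7 = 1

j = 1 (mod 7)


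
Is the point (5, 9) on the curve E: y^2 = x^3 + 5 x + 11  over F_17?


Check whether y^2 = x^3 + 5 x + 11 (mod 17) for (x, y) = (5, 9).
LHS: y^2 = 9^2 mod 17 = 13
RHS: x^3 + 5 x + 11 = 5^3 + 5*5 + 11 mod 17 = 8
LHS != RHS

No, not on the curve


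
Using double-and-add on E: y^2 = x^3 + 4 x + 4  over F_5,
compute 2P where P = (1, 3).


k = 2 = 10_2 (binary, LSB first: 01)
Double-and-add from P = (1, 3):
  bit 0 = 0: acc unchanged = O
  bit 1 = 1: acc = O + (2, 0) = (2, 0)

2P = (2, 0)


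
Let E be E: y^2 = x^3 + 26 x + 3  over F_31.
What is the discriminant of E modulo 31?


4 a^3 + 27 b^2 = 4*26^3 + 27*3^2 = 70304 + 243 = 70547
Delta = -16 * (70547) = -1128752
Delta mod 31 = 20

Delta = 20 (mod 31)


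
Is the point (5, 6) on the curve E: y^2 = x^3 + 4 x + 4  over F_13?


Check whether y^2 = x^3 + 4 x + 4 (mod 13) for (x, y) = (5, 6).
LHS: y^2 = 6^2 mod 13 = 10
RHS: x^3 + 4 x + 4 = 5^3 + 4*5 + 4 mod 13 = 6
LHS != RHS

No, not on the curve


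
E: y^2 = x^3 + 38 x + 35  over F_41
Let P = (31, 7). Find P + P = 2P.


Doubling: s = (3 x1^2 + a) / (2 y1)
s = (3*31^2 + 38) / (2*7) mod 41 = 30
x3 = s^2 - 2 x1 mod 41 = 30^2 - 2*31 = 18
y3 = s (x1 - x3) - y1 mod 41 = 30 * (31 - 18) - 7 = 14

2P = (18, 14)


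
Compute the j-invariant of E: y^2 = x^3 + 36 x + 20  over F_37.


Delta = -16(4 a^3 + 27 b^2) mod 37 = 17
-1728 * (4 a)^3 = -1728 * (4*36)^3 mod 37 = 36
j = 36 * 17^(-1) mod 37 = 13

j = 13 (mod 37)


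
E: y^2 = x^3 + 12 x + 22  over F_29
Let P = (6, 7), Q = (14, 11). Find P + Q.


P != Q, so use the chord formula.
s = (y2 - y1) / (x2 - x1) = (4) / (8) mod 29 = 15
x3 = s^2 - x1 - x2 mod 29 = 15^2 - 6 - 14 = 2
y3 = s (x1 - x3) - y1 mod 29 = 15 * (6 - 2) - 7 = 24

P + Q = (2, 24)


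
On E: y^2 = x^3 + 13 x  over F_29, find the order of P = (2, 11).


Compute successive multiples of P until we hit O:
  1P = (2, 11)
  2P = (20, 16)
  3P = (12, 12)
  4P = (24, 10)
  5P = (19, 28)
  6P = (9, 11)
  7P = (18, 18)
  8P = (5, 4)
  ... (continuing to 20P)
  20P = O

ord(P) = 20


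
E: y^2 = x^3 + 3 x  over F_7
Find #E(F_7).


For each x in F_7, count y with y^2 = x^3 + 3 x + 0 mod 7:
  x = 0: RHS = 0, y in [0]  -> 1 point(s)
  x = 1: RHS = 4, y in [2, 5]  -> 2 point(s)
  x = 2: RHS = 0, y in [0]  -> 1 point(s)
  x = 3: RHS = 1, y in [1, 6]  -> 2 point(s)
  x = 5: RHS = 0, y in [0]  -> 1 point(s)
Affine points: 7. Add the point at infinity: total = 8.

#E(F_7) = 8


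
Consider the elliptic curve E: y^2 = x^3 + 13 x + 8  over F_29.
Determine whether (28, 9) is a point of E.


Check whether y^2 = x^3 + 13 x + 8 (mod 29) for (x, y) = (28, 9).
LHS: y^2 = 9^2 mod 29 = 23
RHS: x^3 + 13 x + 8 = 28^3 + 13*28 + 8 mod 29 = 23
LHS = RHS

Yes, on the curve


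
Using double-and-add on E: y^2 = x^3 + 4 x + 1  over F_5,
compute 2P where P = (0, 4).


k = 2 = 10_2 (binary, LSB first: 01)
Double-and-add from P = (0, 4):
  bit 0 = 0: acc unchanged = O
  bit 1 = 1: acc = O + (4, 4) = (4, 4)

2P = (4, 4)


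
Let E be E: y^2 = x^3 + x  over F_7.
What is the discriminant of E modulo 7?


4 a^3 + 27 b^2 = 4*1^3 + 27*0^2 = 4 + 0 = 4
Delta = -16 * (4) = -64
Delta mod 7 = 6

Delta = 6 (mod 7)


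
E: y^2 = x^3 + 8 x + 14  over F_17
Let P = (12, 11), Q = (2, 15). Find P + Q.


P != Q, so use the chord formula.
s = (y2 - y1) / (x2 - x1) = (4) / (7) mod 17 = 3
x3 = s^2 - x1 - x2 mod 17 = 3^2 - 12 - 2 = 12
y3 = s (x1 - x3) - y1 mod 17 = 3 * (12 - 12) - 11 = 6

P + Q = (12, 6)


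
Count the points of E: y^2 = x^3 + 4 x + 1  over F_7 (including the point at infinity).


For each x in F_7, count y with y^2 = x^3 + 4 x + 1 mod 7:
  x = 0: RHS = 1, y in [1, 6]  -> 2 point(s)
  x = 4: RHS = 4, y in [2, 5]  -> 2 point(s)
Affine points: 4. Add the point at infinity: total = 5.

#E(F_7) = 5


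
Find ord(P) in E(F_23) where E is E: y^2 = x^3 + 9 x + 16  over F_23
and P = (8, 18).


Compute successive multiples of P until we hit O:
  1P = (8, 18)
  2P = (0, 19)
  3P = (1, 7)
  4P = (16, 22)
  5P = (5, 18)
  6P = (10, 5)
  7P = (7, 10)
  8P = (3, 22)
  ... (continuing to 29P)
  29P = O

ord(P) = 29


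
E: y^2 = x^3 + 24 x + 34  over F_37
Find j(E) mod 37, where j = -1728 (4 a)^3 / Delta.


Delta = -16(4 a^3 + 27 b^2) mod 37 = 5
-1728 * (4 a)^3 = -1728 * (4*24)^3 mod 37 = 23
j = 23 * 5^(-1) mod 37 = 12

j = 12 (mod 37)


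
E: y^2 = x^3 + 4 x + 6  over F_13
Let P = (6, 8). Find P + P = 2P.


Doubling: s = (3 x1^2 + a) / (2 y1)
s = (3*6^2 + 4) / (2*8) mod 13 = 7
x3 = s^2 - 2 x1 mod 13 = 7^2 - 2*6 = 11
y3 = s (x1 - x3) - y1 mod 13 = 7 * (6 - 11) - 8 = 9

2P = (11, 9)


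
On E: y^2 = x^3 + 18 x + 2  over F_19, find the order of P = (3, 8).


Compute successive multiples of P until we hit O:
  1P = (3, 8)
  2P = (10, 2)
  3P = (11, 7)
  4P = (16, 15)
  5P = (4, 9)
  6P = (13, 1)
  7P = (9, 0)
  8P = (13, 18)
  ... (continuing to 14P)
  14P = O

ord(P) = 14


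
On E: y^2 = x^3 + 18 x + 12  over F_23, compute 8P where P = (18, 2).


k = 8 = 1000_2 (binary, LSB first: 0001)
Double-and-add from P = (18, 2):
  bit 0 = 0: acc unchanged = O
  bit 1 = 0: acc unchanged = O
  bit 2 = 0: acc unchanged = O
  bit 3 = 1: acc = O + (1, 13) = (1, 13)

8P = (1, 13)


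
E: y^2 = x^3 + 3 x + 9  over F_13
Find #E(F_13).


For each x in F_13, count y with y^2 = x^3 + 3 x + 9 mod 13:
  x = 0: RHS = 9, y in [3, 10]  -> 2 point(s)
  x = 1: RHS = 0, y in [0]  -> 1 point(s)
  x = 2: RHS = 10, y in [6, 7]  -> 2 point(s)
  x = 6: RHS = 9, y in [3, 10]  -> 2 point(s)
  x = 7: RHS = 9, y in [3, 10]  -> 2 point(s)
  x = 8: RHS = 12, y in [5, 8]  -> 2 point(s)
  x = 10: RHS = 12, y in [5, 8]  -> 2 point(s)
Affine points: 13. Add the point at infinity: total = 14.

#E(F_13) = 14


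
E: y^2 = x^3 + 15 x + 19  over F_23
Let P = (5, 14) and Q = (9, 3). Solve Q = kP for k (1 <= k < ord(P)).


Enumerate multiples of P until we hit Q = (9, 3):
  1P = (5, 14)
  2P = (15, 13)
  3P = (6, 16)
  4P = (16, 10)
  5P = (20, 4)
  6P = (1, 14)
  7P = (17, 9)
  8P = (9, 3)
Match found at i = 8.

k = 8


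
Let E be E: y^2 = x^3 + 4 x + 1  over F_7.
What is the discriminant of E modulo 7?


4 a^3 + 27 b^2 = 4*4^3 + 27*1^2 = 256 + 27 = 283
Delta = -16 * (283) = -4528
Delta mod 7 = 1

Delta = 1 (mod 7)


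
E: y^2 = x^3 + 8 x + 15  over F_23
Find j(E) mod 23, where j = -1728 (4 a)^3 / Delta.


Delta = -16(4 a^3 + 27 b^2) mod 23 = 5
-1728 * (4 a)^3 = -1728 * (4*8)^3 mod 23 = 21
j = 21 * 5^(-1) mod 23 = 18

j = 18 (mod 23)


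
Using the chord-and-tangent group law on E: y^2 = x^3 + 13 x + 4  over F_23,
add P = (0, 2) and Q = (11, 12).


P != Q, so use the chord formula.
s = (y2 - y1) / (x2 - x1) = (10) / (11) mod 23 = 3
x3 = s^2 - x1 - x2 mod 23 = 3^2 - 0 - 11 = 21
y3 = s (x1 - x3) - y1 mod 23 = 3 * (0 - 21) - 2 = 4

P + Q = (21, 4)


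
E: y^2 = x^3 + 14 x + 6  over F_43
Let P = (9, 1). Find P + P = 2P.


Doubling: s = (3 x1^2 + a) / (2 y1)
s = (3*9^2 + 14) / (2*1) mod 43 = 21
x3 = s^2 - 2 x1 mod 43 = 21^2 - 2*9 = 36
y3 = s (x1 - x3) - y1 mod 43 = 21 * (9 - 36) - 1 = 34

2P = (36, 34)


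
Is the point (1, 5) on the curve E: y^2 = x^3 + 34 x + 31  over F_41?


Check whether y^2 = x^3 + 34 x + 31 (mod 41) for (x, y) = (1, 5).
LHS: y^2 = 5^2 mod 41 = 25
RHS: x^3 + 34 x + 31 = 1^3 + 34*1 + 31 mod 41 = 25
LHS = RHS

Yes, on the curve


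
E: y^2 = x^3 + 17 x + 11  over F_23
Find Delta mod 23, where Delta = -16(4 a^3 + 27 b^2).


4 a^3 + 27 b^2 = 4*17^3 + 27*11^2 = 19652 + 3267 = 22919
Delta = -16 * (22919) = -366704
Delta mod 23 = 8

Delta = 8 (mod 23)


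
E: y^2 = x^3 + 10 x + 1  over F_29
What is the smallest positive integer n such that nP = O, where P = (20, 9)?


Compute successive multiples of P until we hit O:
  1P = (20, 9)
  2P = (25, 19)
  3P = (17, 26)
  4P = (8, 10)
  5P = (0, 28)
  6P = (2, 0)
  7P = (0, 1)
  8P = (8, 19)
  ... (continuing to 12P)
  12P = O

ord(P) = 12


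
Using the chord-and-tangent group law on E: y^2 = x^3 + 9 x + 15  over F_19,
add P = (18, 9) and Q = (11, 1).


P != Q, so use the chord formula.
s = (y2 - y1) / (x2 - x1) = (11) / (12) mod 19 = 12
x3 = s^2 - x1 - x2 mod 19 = 12^2 - 18 - 11 = 1
y3 = s (x1 - x3) - y1 mod 19 = 12 * (18 - 1) - 9 = 5

P + Q = (1, 5)


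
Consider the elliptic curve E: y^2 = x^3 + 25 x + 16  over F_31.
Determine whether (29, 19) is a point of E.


Check whether y^2 = x^3 + 25 x + 16 (mod 31) for (x, y) = (29, 19).
LHS: y^2 = 19^2 mod 31 = 20
RHS: x^3 + 25 x + 16 = 29^3 + 25*29 + 16 mod 31 = 20
LHS = RHS

Yes, on the curve


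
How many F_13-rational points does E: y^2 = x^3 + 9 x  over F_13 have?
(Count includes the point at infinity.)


For each x in F_13, count y with y^2 = x^3 + 9 x + 0 mod 13:
  x = 0: RHS = 0, y in [0]  -> 1 point(s)
  x = 1: RHS = 10, y in [6, 7]  -> 2 point(s)
  x = 2: RHS = 0, y in [0]  -> 1 point(s)
  x = 4: RHS = 9, y in [3, 10]  -> 2 point(s)
  x = 5: RHS = 1, y in [1, 12]  -> 2 point(s)
  x = 6: RHS = 10, y in [6, 7]  -> 2 point(s)
  x = 7: RHS = 3, y in [4, 9]  -> 2 point(s)
  x = 8: RHS = 12, y in [5, 8]  -> 2 point(s)
  x = 9: RHS = 4, y in [2, 11]  -> 2 point(s)
  x = 11: RHS = 0, y in [0]  -> 1 point(s)
  x = 12: RHS = 3, y in [4, 9]  -> 2 point(s)
Affine points: 19. Add the point at infinity: total = 20.

#E(F_13) = 20


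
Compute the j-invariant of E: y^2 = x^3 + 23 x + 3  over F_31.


Delta = -16(4 a^3 + 27 b^2) mod 31 = 19
-1728 * (4 a)^3 = -1728 * (4*23)^3 mod 31 = 23
j = 23 * 19^(-1) mod 31 = 11

j = 11 (mod 31)


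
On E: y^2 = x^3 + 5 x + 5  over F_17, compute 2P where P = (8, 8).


Doubling: s = (3 x1^2 + a) / (2 y1)
s = (3*8^2 + 5) / (2*8) mod 17 = 7
x3 = s^2 - 2 x1 mod 17 = 7^2 - 2*8 = 16
y3 = s (x1 - x3) - y1 mod 17 = 7 * (8 - 16) - 8 = 4

2P = (16, 4)


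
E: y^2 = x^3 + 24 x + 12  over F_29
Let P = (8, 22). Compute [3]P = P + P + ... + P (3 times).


k = 3 = 11_2 (binary, LSB first: 11)
Double-and-add from P = (8, 22):
  bit 0 = 1: acc = O + (8, 22) = (8, 22)
  bit 1 = 1: acc = (8, 22) + (22, 20) = (15, 8)

3P = (15, 8)


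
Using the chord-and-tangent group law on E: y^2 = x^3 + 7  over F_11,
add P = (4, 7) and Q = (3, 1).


P != Q, so use the chord formula.
s = (y2 - y1) / (x2 - x1) = (5) / (10) mod 11 = 6
x3 = s^2 - x1 - x2 mod 11 = 6^2 - 4 - 3 = 7
y3 = s (x1 - x3) - y1 mod 11 = 6 * (4 - 7) - 7 = 8

P + Q = (7, 8)


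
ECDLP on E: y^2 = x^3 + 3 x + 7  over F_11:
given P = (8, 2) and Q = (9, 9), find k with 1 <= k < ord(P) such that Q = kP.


Enumerate multiples of P until we hit Q = (9, 9):
  1P = (8, 2)
  2P = (10, 5)
  3P = (9, 2)
  4P = (5, 9)
  5P = (1, 0)
  6P = (5, 2)
  7P = (9, 9)
Match found at i = 7.

k = 7


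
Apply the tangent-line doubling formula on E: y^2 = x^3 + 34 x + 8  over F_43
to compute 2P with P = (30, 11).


Doubling: s = (3 x1^2 + a) / (2 y1)
s = (3*30^2 + 34) / (2*11) mod 43 = 7
x3 = s^2 - 2 x1 mod 43 = 7^2 - 2*30 = 32
y3 = s (x1 - x3) - y1 mod 43 = 7 * (30 - 32) - 11 = 18

2P = (32, 18)


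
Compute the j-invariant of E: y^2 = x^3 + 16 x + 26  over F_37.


Delta = -16(4 a^3 + 27 b^2) mod 37 = 10
-1728 * (4 a)^3 = -1728 * (4*16)^3 mod 37 = 26
j = 26 * 10^(-1) mod 37 = 10

j = 10 (mod 37)


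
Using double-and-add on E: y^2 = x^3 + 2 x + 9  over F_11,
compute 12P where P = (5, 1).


k = 12 = 1100_2 (binary, LSB first: 0011)
Double-and-add from P = (5, 1):
  bit 0 = 0: acc unchanged = O
  bit 1 = 0: acc unchanged = O
  bit 2 = 1: acc = O + (7, 5) = (7, 5)
  bit 3 = 1: acc = (7, 5) + (0, 8) = (8, 8)

12P = (8, 8)


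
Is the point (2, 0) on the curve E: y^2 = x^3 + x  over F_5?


Check whether y^2 = x^3 + 1 x + 0 (mod 5) for (x, y) = (2, 0).
LHS: y^2 = 0^2 mod 5 = 0
RHS: x^3 + 1 x + 0 = 2^3 + 1*2 + 0 mod 5 = 0
LHS = RHS

Yes, on the curve


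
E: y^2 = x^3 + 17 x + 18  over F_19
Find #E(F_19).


For each x in F_19, count y with y^2 = x^3 + 17 x + 18 mod 19:
  x = 1: RHS = 17, y in [6, 13]  -> 2 point(s)
  x = 3: RHS = 1, y in [1, 18]  -> 2 point(s)
  x = 4: RHS = 17, y in [6, 13]  -> 2 point(s)
  x = 5: RHS = 0, y in [0]  -> 1 point(s)
  x = 7: RHS = 5, y in [9, 10]  -> 2 point(s)
  x = 8: RHS = 1, y in [1, 18]  -> 2 point(s)
  x = 9: RHS = 7, y in [8, 11]  -> 2 point(s)
  x = 11: RHS = 16, y in [4, 15]  -> 2 point(s)
  x = 13: RHS = 4, y in [2, 17]  -> 2 point(s)
  x = 14: RHS = 17, y in [6, 13]  -> 2 point(s)
  x = 15: RHS = 0, y in [0]  -> 1 point(s)
  x = 16: RHS = 16, y in [4, 15]  -> 2 point(s)
  x = 18: RHS = 0, y in [0]  -> 1 point(s)
Affine points: 23. Add the point at infinity: total = 24.

#E(F_19) = 24


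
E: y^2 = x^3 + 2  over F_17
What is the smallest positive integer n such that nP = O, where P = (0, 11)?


Compute successive multiples of P until we hit O:
  1P = (0, 11)
  2P = (0, 6)
  3P = O

ord(P) = 3


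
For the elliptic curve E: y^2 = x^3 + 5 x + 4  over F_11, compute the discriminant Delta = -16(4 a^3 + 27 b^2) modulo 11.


4 a^3 + 27 b^2 = 4*5^3 + 27*4^2 = 500 + 432 = 932
Delta = -16 * (932) = -14912
Delta mod 11 = 4

Delta = 4 (mod 11)


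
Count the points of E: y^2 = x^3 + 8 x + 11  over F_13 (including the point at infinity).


For each x in F_13, count y with y^2 = x^3 + 8 x + 11 mod 13:
  x = 2: RHS = 9, y in [3, 10]  -> 2 point(s)
  x = 3: RHS = 10, y in [6, 7]  -> 2 point(s)
  x = 4: RHS = 3, y in [4, 9]  -> 2 point(s)
  x = 10: RHS = 12, y in [5, 8]  -> 2 point(s)
  x = 11: RHS = 0, y in [0]  -> 1 point(s)
Affine points: 9. Add the point at infinity: total = 10.

#E(F_13) = 10


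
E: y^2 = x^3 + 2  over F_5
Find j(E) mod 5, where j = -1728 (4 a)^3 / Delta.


Delta = -16(4 a^3 + 27 b^2) mod 5 = 2
-1728 * (4 a)^3 = -1728 * (4*0)^3 mod 5 = 0
j = 0 * 2^(-1) mod 5 = 0

j = 0 (mod 5)


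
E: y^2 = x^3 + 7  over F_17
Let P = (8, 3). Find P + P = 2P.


Doubling: s = (3 x1^2 + a) / (2 y1)
s = (3*8^2 + 0) / (2*3) mod 17 = 15
x3 = s^2 - 2 x1 mod 17 = 15^2 - 2*8 = 5
y3 = s (x1 - x3) - y1 mod 17 = 15 * (8 - 5) - 3 = 8

2P = (5, 8)


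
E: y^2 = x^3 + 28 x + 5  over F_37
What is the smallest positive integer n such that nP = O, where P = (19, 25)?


Compute successive multiples of P until we hit O:
  1P = (19, 25)
  2P = (29, 34)
  3P = (22, 13)
  4P = (12, 21)
  5P = (32, 31)
  6P = (30, 24)
  7P = (14, 25)
  8P = (4, 12)
  ... (continuing to 37P)
  37P = O

ord(P) = 37


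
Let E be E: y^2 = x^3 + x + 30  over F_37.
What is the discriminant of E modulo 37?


4 a^3 + 27 b^2 = 4*1^3 + 27*30^2 = 4 + 24300 = 24304
Delta = -16 * (24304) = -388864
Delta mod 37 = 6

Delta = 6 (mod 37)


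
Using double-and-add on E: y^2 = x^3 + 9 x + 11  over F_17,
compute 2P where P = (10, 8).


k = 2 = 10_2 (binary, LSB first: 01)
Double-and-add from P = (10, 8):
  bit 0 = 0: acc unchanged = O
  bit 1 = 1: acc = O + (6, 14) = (6, 14)

2P = (6, 14)


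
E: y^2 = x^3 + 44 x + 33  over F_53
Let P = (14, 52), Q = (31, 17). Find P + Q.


P != Q, so use the chord formula.
s = (y2 - y1) / (x2 - x1) = (18) / (17) mod 53 = 26
x3 = s^2 - x1 - x2 mod 53 = 26^2 - 14 - 31 = 48
y3 = s (x1 - x3) - y1 mod 53 = 26 * (14 - 48) - 52 = 18

P + Q = (48, 18)


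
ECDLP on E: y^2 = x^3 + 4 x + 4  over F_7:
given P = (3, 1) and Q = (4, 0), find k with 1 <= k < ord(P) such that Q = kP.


Enumerate multiples of P until we hit Q = (4, 0):
  1P = (3, 1)
  2P = (5, 3)
  3P = (0, 2)
  4P = (1, 3)
  5P = (4, 0)
Match found at i = 5.

k = 5


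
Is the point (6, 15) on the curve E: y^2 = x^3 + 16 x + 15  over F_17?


Check whether y^2 = x^3 + 16 x + 15 (mod 17) for (x, y) = (6, 15).
LHS: y^2 = 15^2 mod 17 = 4
RHS: x^3 + 16 x + 15 = 6^3 + 16*6 + 15 mod 17 = 4
LHS = RHS

Yes, on the curve


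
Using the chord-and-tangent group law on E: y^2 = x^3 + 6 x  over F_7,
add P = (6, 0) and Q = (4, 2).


P != Q, so use the chord formula.
s = (y2 - y1) / (x2 - x1) = (2) / (5) mod 7 = 6
x3 = s^2 - x1 - x2 mod 7 = 6^2 - 6 - 4 = 5
y3 = s (x1 - x3) - y1 mod 7 = 6 * (6 - 5) - 0 = 6

P + Q = (5, 6)


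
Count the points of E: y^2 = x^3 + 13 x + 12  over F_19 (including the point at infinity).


For each x in F_19, count y with y^2 = x^3 + 13 x + 12 mod 19:
  x = 1: RHS = 7, y in [8, 11]  -> 2 point(s)
  x = 7: RHS = 9, y in [3, 16]  -> 2 point(s)
  x = 8: RHS = 1, y in [1, 18]  -> 2 point(s)
  x = 11: RHS = 4, y in [2, 17]  -> 2 point(s)
  x = 17: RHS = 16, y in [4, 15]  -> 2 point(s)
  x = 18: RHS = 17, y in [6, 13]  -> 2 point(s)
Affine points: 12. Add the point at infinity: total = 13.

#E(F_19) = 13


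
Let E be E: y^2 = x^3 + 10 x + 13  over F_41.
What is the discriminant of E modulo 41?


4 a^3 + 27 b^2 = 4*10^3 + 27*13^2 = 4000 + 4563 = 8563
Delta = -16 * (8563) = -137008
Delta mod 41 = 14

Delta = 14 (mod 41)


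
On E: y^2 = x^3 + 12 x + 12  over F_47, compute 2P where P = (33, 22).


Doubling: s = (3 x1^2 + a) / (2 y1)
s = (3*33^2 + 12) / (2*22) mod 47 = 35
x3 = s^2 - 2 x1 mod 47 = 35^2 - 2*33 = 31
y3 = s (x1 - x3) - y1 mod 47 = 35 * (33 - 31) - 22 = 1

2P = (31, 1)


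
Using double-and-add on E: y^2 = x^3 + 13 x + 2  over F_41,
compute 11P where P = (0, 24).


k = 11 = 1011_2 (binary, LSB first: 1101)
Double-and-add from P = (0, 24):
  bit 0 = 1: acc = O + (0, 24) = (0, 24)
  bit 1 = 1: acc = (0, 24) + (16, 40) = (26, 32)
  bit 2 = 0: acc unchanged = (26, 32)
  bit 3 = 1: acc = (26, 32) + (13, 21) = (18, 0)

11P = (18, 0)


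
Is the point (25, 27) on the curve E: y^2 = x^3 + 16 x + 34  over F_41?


Check whether y^2 = x^3 + 16 x + 34 (mod 41) for (x, y) = (25, 27).
LHS: y^2 = 27^2 mod 41 = 32
RHS: x^3 + 16 x + 34 = 25^3 + 16*25 + 34 mod 41 = 28
LHS != RHS

No, not on the curve


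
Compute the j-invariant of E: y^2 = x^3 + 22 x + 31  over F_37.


Delta = -16(4 a^3 + 27 b^2) mod 37 = 19
-1728 * (4 a)^3 = -1728 * (4*22)^3 mod 37 = 29
j = 29 * 19^(-1) mod 37 = 21

j = 21 (mod 37)


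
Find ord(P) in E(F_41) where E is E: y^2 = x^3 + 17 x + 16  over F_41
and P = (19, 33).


Compute successive multiples of P until we hit O:
  1P = (19, 33)
  2P = (12, 29)
  3P = (12, 12)
  4P = (19, 8)
  5P = O

ord(P) = 5


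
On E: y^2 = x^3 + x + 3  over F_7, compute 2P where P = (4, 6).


k = 2 = 10_2 (binary, LSB first: 01)
Double-and-add from P = (4, 6):
  bit 0 = 0: acc unchanged = O
  bit 1 = 1: acc = O + (6, 1) = (6, 1)

2P = (6, 1)


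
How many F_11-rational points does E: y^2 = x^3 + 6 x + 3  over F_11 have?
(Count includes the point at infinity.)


For each x in F_11, count y with y^2 = x^3 + 6 x + 3 mod 11:
  x = 0: RHS = 3, y in [5, 6]  -> 2 point(s)
  x = 2: RHS = 1, y in [1, 10]  -> 2 point(s)
  x = 3: RHS = 4, y in [2, 9]  -> 2 point(s)
  x = 4: RHS = 3, y in [5, 6]  -> 2 point(s)
  x = 5: RHS = 4, y in [2, 9]  -> 2 point(s)
  x = 7: RHS = 3, y in [5, 6]  -> 2 point(s)
  x = 9: RHS = 5, y in [4, 7]  -> 2 point(s)
Affine points: 14. Add the point at infinity: total = 15.

#E(F_11) = 15


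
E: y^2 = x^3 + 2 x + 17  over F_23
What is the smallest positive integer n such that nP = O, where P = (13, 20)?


Compute successive multiples of P until we hit O:
  1P = (13, 20)
  2P = (3, 21)
  3P = (10, 5)
  4P = (2, 12)
  5P = (11, 17)
  6P = (7, 12)
  7P = (15, 8)
  8P = (8, 19)
  ... (continuing to 19P)
  19P = O

ord(P) = 19


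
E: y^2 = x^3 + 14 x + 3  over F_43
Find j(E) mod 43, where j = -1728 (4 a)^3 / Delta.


Delta = -16(4 a^3 + 27 b^2) mod 43 = 21
-1728 * (4 a)^3 = -1728 * (4*14)^3 mod 43 = 11
j = 11 * 21^(-1) mod 43 = 21

j = 21 (mod 43)


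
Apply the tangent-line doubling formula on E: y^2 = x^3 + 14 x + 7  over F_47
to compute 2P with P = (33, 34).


Doubling: s = (3 x1^2 + a) / (2 y1)
s = (3*33^2 + 14) / (2*34) mod 47 = 13
x3 = s^2 - 2 x1 mod 47 = 13^2 - 2*33 = 9
y3 = s (x1 - x3) - y1 mod 47 = 13 * (33 - 9) - 34 = 43

2P = (9, 43)


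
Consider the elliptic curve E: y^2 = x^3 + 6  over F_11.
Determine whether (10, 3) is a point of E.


Check whether y^2 = x^3 + 0 x + 6 (mod 11) for (x, y) = (10, 3).
LHS: y^2 = 3^2 mod 11 = 9
RHS: x^3 + 0 x + 6 = 10^3 + 0*10 + 6 mod 11 = 5
LHS != RHS

No, not on the curve


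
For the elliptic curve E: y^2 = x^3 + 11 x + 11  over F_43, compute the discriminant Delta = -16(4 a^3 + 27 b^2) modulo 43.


4 a^3 + 27 b^2 = 4*11^3 + 27*11^2 = 5324 + 3267 = 8591
Delta = -16 * (8591) = -137456
Delta mod 43 = 15

Delta = 15 (mod 43)


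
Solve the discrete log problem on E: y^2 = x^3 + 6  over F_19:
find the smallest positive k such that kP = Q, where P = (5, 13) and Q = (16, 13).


Enumerate multiples of P until we hit Q = (16, 13):
  1P = (5, 13)
  2P = (16, 13)
Match found at i = 2.

k = 2


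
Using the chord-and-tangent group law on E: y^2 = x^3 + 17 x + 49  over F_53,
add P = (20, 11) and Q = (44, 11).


P != Q, so use the chord formula.
s = (y2 - y1) / (x2 - x1) = (0) / (24) mod 53 = 0
x3 = s^2 - x1 - x2 mod 53 = 0^2 - 20 - 44 = 42
y3 = s (x1 - x3) - y1 mod 53 = 0 * (20 - 42) - 11 = 42

P + Q = (42, 42)


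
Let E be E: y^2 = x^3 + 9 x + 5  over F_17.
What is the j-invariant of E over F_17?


Delta = -16(4 a^3 + 27 b^2) mod 17 = 4
-1728 * (4 a)^3 = -1728 * (4*9)^3 mod 17 = 14
j = 14 * 4^(-1) mod 17 = 12

j = 12 (mod 17)


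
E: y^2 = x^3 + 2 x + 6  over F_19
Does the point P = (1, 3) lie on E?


Check whether y^2 = x^3 + 2 x + 6 (mod 19) for (x, y) = (1, 3).
LHS: y^2 = 3^2 mod 19 = 9
RHS: x^3 + 2 x + 6 = 1^3 + 2*1 + 6 mod 19 = 9
LHS = RHS

Yes, on the curve


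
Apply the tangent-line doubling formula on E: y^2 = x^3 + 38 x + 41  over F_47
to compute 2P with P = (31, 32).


Doubling: s = (3 x1^2 + a) / (2 y1)
s = (3*31^2 + 38) / (2*32) mod 47 = 17
x3 = s^2 - 2 x1 mod 47 = 17^2 - 2*31 = 39
y3 = s (x1 - x3) - y1 mod 47 = 17 * (31 - 39) - 32 = 20

2P = (39, 20)


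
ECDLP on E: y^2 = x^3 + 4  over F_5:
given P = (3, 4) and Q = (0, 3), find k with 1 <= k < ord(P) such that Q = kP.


Enumerate multiples of P until we hit Q = (0, 3):
  1P = (3, 4)
  2P = (0, 3)
Match found at i = 2.

k = 2


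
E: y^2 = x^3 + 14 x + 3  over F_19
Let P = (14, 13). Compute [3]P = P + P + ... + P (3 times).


k = 3 = 11_2 (binary, LSB first: 11)
Double-and-add from P = (14, 13):
  bit 0 = 1: acc = O + (14, 13) = (14, 13)
  bit 1 = 1: acc = (14, 13) + (15, 15) = (13, 8)

3P = (13, 8)


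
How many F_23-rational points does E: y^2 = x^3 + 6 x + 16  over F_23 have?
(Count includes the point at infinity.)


For each x in F_23, count y with y^2 = x^3 + 6 x + 16 mod 23:
  x = 0: RHS = 16, y in [4, 19]  -> 2 point(s)
  x = 1: RHS = 0, y in [0]  -> 1 point(s)
  x = 2: RHS = 13, y in [6, 17]  -> 2 point(s)
  x = 4: RHS = 12, y in [9, 14]  -> 2 point(s)
  x = 8: RHS = 1, y in [1, 22]  -> 2 point(s)
  x = 10: RHS = 18, y in [8, 15]  -> 2 point(s)
  x = 15: RHS = 8, y in [10, 13]  -> 2 point(s)
  x = 22: RHS = 9, y in [3, 20]  -> 2 point(s)
Affine points: 15. Add the point at infinity: total = 16.

#E(F_23) = 16


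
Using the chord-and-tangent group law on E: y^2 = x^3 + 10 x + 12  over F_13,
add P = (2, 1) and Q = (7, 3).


P != Q, so use the chord formula.
s = (y2 - y1) / (x2 - x1) = (2) / (5) mod 13 = 3
x3 = s^2 - x1 - x2 mod 13 = 3^2 - 2 - 7 = 0
y3 = s (x1 - x3) - y1 mod 13 = 3 * (2 - 0) - 1 = 5

P + Q = (0, 5)


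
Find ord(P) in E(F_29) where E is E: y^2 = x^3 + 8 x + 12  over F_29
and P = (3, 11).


Compute successive multiples of P until we hit O:
  1P = (3, 11)
  2P = (19, 11)
  3P = (7, 18)
  4P = (13, 15)
  5P = (12, 26)
  6P = (20, 9)
  7P = (2, 23)
  8P = (23, 26)
  ... (continuing to 21P)
  21P = O

ord(P) = 21


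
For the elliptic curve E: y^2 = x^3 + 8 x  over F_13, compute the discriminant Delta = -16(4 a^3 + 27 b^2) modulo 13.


4 a^3 + 27 b^2 = 4*8^3 + 27*0^2 = 2048 + 0 = 2048
Delta = -16 * (2048) = -32768
Delta mod 13 = 5

Delta = 5 (mod 13)


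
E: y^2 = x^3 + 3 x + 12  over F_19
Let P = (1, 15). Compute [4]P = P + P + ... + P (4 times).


k = 4 = 100_2 (binary, LSB first: 001)
Double-and-add from P = (1, 15):
  bit 0 = 0: acc unchanged = O
  bit 1 = 0: acc unchanged = O
  bit 2 = 1: acc = O + (14, 10) = (14, 10)

4P = (14, 10)


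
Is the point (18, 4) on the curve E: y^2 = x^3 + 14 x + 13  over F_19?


Check whether y^2 = x^3 + 14 x + 13 (mod 19) for (x, y) = (18, 4).
LHS: y^2 = 4^2 mod 19 = 16
RHS: x^3 + 14 x + 13 = 18^3 + 14*18 + 13 mod 19 = 17
LHS != RHS

No, not on the curve


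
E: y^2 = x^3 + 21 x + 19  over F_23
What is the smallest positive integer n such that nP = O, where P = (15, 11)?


Compute successive multiples of P until we hit O:
  1P = (15, 11)
  2P = (6, 4)
  3P = (8, 20)
  4P = (4, 11)
  5P = (4, 12)
  6P = (8, 3)
  7P = (6, 19)
  8P = (15, 12)
  ... (continuing to 9P)
  9P = O

ord(P) = 9


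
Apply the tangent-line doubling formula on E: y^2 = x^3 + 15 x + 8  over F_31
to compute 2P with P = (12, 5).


Doubling: s = (3 x1^2 + a) / (2 y1)
s = (3*12^2 + 15) / (2*5) mod 31 = 23
x3 = s^2 - 2 x1 mod 31 = 23^2 - 2*12 = 9
y3 = s (x1 - x3) - y1 mod 31 = 23 * (12 - 9) - 5 = 2

2P = (9, 2)


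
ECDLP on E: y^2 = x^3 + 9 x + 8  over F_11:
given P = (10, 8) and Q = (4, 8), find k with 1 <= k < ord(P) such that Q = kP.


Enumerate multiples of P until we hit Q = (4, 8):
  1P = (10, 8)
  2P = (6, 6)
  3P = (9, 9)
  4P = (4, 8)
Match found at i = 4.

k = 4


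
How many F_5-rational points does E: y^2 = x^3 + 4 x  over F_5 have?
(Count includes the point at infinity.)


For each x in F_5, count y with y^2 = x^3 + 4 x + 0 mod 5:
  x = 0: RHS = 0, y in [0]  -> 1 point(s)
  x = 1: RHS = 0, y in [0]  -> 1 point(s)
  x = 2: RHS = 1, y in [1, 4]  -> 2 point(s)
  x = 3: RHS = 4, y in [2, 3]  -> 2 point(s)
  x = 4: RHS = 0, y in [0]  -> 1 point(s)
Affine points: 7. Add the point at infinity: total = 8.

#E(F_5) = 8


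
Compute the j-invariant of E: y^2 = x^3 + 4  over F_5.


Delta = -16(4 a^3 + 27 b^2) mod 5 = 3
-1728 * (4 a)^3 = -1728 * (4*0)^3 mod 5 = 0
j = 0 * 3^(-1) mod 5 = 0

j = 0 (mod 5)


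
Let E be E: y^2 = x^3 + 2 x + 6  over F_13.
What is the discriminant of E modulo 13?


4 a^3 + 27 b^2 = 4*2^3 + 27*6^2 = 32 + 972 = 1004
Delta = -16 * (1004) = -16064
Delta mod 13 = 4

Delta = 4 (mod 13)


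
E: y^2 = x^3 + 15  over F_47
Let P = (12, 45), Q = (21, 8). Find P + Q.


P != Q, so use the chord formula.
s = (y2 - y1) / (x2 - x1) = (10) / (9) mod 47 = 22
x3 = s^2 - x1 - x2 mod 47 = 22^2 - 12 - 21 = 28
y3 = s (x1 - x3) - y1 mod 47 = 22 * (12 - 28) - 45 = 26

P + Q = (28, 26)


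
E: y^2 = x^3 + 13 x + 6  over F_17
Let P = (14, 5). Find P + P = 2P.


Doubling: s = (3 x1^2 + a) / (2 y1)
s = (3*14^2 + 13) / (2*5) mod 17 = 4
x3 = s^2 - 2 x1 mod 17 = 4^2 - 2*14 = 5
y3 = s (x1 - x3) - y1 mod 17 = 4 * (14 - 5) - 5 = 14

2P = (5, 14)
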